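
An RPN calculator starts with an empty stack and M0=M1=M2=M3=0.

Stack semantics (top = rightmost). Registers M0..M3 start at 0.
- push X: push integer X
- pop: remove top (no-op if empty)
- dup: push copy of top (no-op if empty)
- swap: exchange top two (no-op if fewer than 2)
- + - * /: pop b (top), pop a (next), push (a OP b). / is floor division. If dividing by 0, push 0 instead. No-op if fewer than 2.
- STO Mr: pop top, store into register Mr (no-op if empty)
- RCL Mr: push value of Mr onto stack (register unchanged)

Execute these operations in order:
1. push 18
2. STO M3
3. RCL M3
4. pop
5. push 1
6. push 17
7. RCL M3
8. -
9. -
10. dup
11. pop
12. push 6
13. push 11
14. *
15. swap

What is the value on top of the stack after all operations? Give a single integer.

After op 1 (push 18): stack=[18] mem=[0,0,0,0]
After op 2 (STO M3): stack=[empty] mem=[0,0,0,18]
After op 3 (RCL M3): stack=[18] mem=[0,0,0,18]
After op 4 (pop): stack=[empty] mem=[0,0,0,18]
After op 5 (push 1): stack=[1] mem=[0,0,0,18]
After op 6 (push 17): stack=[1,17] mem=[0,0,0,18]
After op 7 (RCL M3): stack=[1,17,18] mem=[0,0,0,18]
After op 8 (-): stack=[1,-1] mem=[0,0,0,18]
After op 9 (-): stack=[2] mem=[0,0,0,18]
After op 10 (dup): stack=[2,2] mem=[0,0,0,18]
After op 11 (pop): stack=[2] mem=[0,0,0,18]
After op 12 (push 6): stack=[2,6] mem=[0,0,0,18]
After op 13 (push 11): stack=[2,6,11] mem=[0,0,0,18]
After op 14 (*): stack=[2,66] mem=[0,0,0,18]
After op 15 (swap): stack=[66,2] mem=[0,0,0,18]

Answer: 2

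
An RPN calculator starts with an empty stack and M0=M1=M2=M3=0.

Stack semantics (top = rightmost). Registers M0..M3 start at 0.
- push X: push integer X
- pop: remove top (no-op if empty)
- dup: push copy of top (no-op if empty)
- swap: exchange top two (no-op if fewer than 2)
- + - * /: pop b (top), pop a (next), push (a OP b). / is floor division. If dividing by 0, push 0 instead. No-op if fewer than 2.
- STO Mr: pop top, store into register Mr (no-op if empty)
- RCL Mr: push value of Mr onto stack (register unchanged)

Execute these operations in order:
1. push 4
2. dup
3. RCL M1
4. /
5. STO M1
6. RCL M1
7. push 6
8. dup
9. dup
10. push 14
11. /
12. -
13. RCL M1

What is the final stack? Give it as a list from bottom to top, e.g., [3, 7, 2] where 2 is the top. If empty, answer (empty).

After op 1 (push 4): stack=[4] mem=[0,0,0,0]
After op 2 (dup): stack=[4,4] mem=[0,0,0,0]
After op 3 (RCL M1): stack=[4,4,0] mem=[0,0,0,0]
After op 4 (/): stack=[4,0] mem=[0,0,0,0]
After op 5 (STO M1): stack=[4] mem=[0,0,0,0]
After op 6 (RCL M1): stack=[4,0] mem=[0,0,0,0]
After op 7 (push 6): stack=[4,0,6] mem=[0,0,0,0]
After op 8 (dup): stack=[4,0,6,6] mem=[0,0,0,0]
After op 9 (dup): stack=[4,0,6,6,6] mem=[0,0,0,0]
After op 10 (push 14): stack=[4,0,6,6,6,14] mem=[0,0,0,0]
After op 11 (/): stack=[4,0,6,6,0] mem=[0,0,0,0]
After op 12 (-): stack=[4,0,6,6] mem=[0,0,0,0]
After op 13 (RCL M1): stack=[4,0,6,6,0] mem=[0,0,0,0]

Answer: [4, 0, 6, 6, 0]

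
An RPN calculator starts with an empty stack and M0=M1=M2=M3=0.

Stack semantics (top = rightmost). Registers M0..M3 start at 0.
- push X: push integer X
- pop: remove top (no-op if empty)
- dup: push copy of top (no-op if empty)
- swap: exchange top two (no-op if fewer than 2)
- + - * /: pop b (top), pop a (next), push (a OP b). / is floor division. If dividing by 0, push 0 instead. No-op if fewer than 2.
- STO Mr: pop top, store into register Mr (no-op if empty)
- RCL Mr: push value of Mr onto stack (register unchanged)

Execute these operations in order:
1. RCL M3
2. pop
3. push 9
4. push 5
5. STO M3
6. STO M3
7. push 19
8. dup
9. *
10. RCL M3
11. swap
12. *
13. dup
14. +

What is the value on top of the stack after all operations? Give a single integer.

Answer: 6498

Derivation:
After op 1 (RCL M3): stack=[0] mem=[0,0,0,0]
After op 2 (pop): stack=[empty] mem=[0,0,0,0]
After op 3 (push 9): stack=[9] mem=[0,0,0,0]
After op 4 (push 5): stack=[9,5] mem=[0,0,0,0]
After op 5 (STO M3): stack=[9] mem=[0,0,0,5]
After op 6 (STO M3): stack=[empty] mem=[0,0,0,9]
After op 7 (push 19): stack=[19] mem=[0,0,0,9]
After op 8 (dup): stack=[19,19] mem=[0,0,0,9]
After op 9 (*): stack=[361] mem=[0,0,0,9]
After op 10 (RCL M3): stack=[361,9] mem=[0,0,0,9]
After op 11 (swap): stack=[9,361] mem=[0,0,0,9]
After op 12 (*): stack=[3249] mem=[0,0,0,9]
After op 13 (dup): stack=[3249,3249] mem=[0,0,0,9]
After op 14 (+): stack=[6498] mem=[0,0,0,9]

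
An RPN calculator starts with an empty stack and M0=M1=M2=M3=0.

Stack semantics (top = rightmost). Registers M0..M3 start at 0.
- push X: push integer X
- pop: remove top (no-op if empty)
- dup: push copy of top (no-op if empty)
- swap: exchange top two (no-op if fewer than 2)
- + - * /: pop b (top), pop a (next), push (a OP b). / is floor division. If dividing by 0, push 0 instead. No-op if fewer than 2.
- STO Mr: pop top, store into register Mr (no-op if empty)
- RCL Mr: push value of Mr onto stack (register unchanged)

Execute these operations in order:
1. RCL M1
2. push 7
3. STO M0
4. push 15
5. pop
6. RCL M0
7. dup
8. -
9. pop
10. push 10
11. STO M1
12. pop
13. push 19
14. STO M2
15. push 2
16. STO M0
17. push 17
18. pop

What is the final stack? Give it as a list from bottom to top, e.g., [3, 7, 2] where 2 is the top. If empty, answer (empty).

After op 1 (RCL M1): stack=[0] mem=[0,0,0,0]
After op 2 (push 7): stack=[0,7] mem=[0,0,0,0]
After op 3 (STO M0): stack=[0] mem=[7,0,0,0]
After op 4 (push 15): stack=[0,15] mem=[7,0,0,0]
After op 5 (pop): stack=[0] mem=[7,0,0,0]
After op 6 (RCL M0): stack=[0,7] mem=[7,0,0,0]
After op 7 (dup): stack=[0,7,7] mem=[7,0,0,0]
After op 8 (-): stack=[0,0] mem=[7,0,0,0]
After op 9 (pop): stack=[0] mem=[7,0,0,0]
After op 10 (push 10): stack=[0,10] mem=[7,0,0,0]
After op 11 (STO M1): stack=[0] mem=[7,10,0,0]
After op 12 (pop): stack=[empty] mem=[7,10,0,0]
After op 13 (push 19): stack=[19] mem=[7,10,0,0]
After op 14 (STO M2): stack=[empty] mem=[7,10,19,0]
After op 15 (push 2): stack=[2] mem=[7,10,19,0]
After op 16 (STO M0): stack=[empty] mem=[2,10,19,0]
After op 17 (push 17): stack=[17] mem=[2,10,19,0]
After op 18 (pop): stack=[empty] mem=[2,10,19,0]

Answer: (empty)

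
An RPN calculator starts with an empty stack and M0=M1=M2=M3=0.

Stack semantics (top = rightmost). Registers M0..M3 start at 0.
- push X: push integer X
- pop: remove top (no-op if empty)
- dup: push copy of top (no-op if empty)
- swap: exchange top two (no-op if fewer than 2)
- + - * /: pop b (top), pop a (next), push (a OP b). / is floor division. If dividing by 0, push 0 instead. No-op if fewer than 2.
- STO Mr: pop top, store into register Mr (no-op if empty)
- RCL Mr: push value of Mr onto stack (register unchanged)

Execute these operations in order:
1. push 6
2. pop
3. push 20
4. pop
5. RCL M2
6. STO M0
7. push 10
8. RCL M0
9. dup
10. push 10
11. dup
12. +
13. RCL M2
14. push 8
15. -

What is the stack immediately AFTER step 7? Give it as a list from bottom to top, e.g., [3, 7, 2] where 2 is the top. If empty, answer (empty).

After op 1 (push 6): stack=[6] mem=[0,0,0,0]
After op 2 (pop): stack=[empty] mem=[0,0,0,0]
After op 3 (push 20): stack=[20] mem=[0,0,0,0]
After op 4 (pop): stack=[empty] mem=[0,0,0,0]
After op 5 (RCL M2): stack=[0] mem=[0,0,0,0]
After op 6 (STO M0): stack=[empty] mem=[0,0,0,0]
After op 7 (push 10): stack=[10] mem=[0,0,0,0]

[10]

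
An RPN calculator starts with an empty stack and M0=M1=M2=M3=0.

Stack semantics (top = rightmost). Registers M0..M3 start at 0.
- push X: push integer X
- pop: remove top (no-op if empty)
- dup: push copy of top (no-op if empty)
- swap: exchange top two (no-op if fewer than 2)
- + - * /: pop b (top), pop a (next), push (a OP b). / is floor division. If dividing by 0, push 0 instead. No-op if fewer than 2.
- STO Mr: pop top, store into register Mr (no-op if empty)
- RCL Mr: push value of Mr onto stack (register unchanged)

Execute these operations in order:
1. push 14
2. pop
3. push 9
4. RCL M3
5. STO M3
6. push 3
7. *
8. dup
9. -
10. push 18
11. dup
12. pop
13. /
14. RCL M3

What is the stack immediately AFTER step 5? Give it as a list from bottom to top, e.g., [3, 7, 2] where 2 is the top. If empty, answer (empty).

After op 1 (push 14): stack=[14] mem=[0,0,0,0]
After op 2 (pop): stack=[empty] mem=[0,0,0,0]
After op 3 (push 9): stack=[9] mem=[0,0,0,0]
After op 4 (RCL M3): stack=[9,0] mem=[0,0,0,0]
After op 5 (STO M3): stack=[9] mem=[0,0,0,0]

[9]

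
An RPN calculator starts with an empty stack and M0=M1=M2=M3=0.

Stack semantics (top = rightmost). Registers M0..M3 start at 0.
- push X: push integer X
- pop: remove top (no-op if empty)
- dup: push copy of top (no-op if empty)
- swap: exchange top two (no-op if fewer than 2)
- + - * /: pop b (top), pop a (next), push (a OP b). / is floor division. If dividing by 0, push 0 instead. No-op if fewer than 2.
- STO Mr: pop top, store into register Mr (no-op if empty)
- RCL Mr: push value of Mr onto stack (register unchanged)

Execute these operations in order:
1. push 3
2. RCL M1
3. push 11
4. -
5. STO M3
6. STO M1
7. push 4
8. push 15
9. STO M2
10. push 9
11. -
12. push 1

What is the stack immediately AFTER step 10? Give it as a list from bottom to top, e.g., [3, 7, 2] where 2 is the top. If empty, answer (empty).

After op 1 (push 3): stack=[3] mem=[0,0,0,0]
After op 2 (RCL M1): stack=[3,0] mem=[0,0,0,0]
After op 3 (push 11): stack=[3,0,11] mem=[0,0,0,0]
After op 4 (-): stack=[3,-11] mem=[0,0,0,0]
After op 5 (STO M3): stack=[3] mem=[0,0,0,-11]
After op 6 (STO M1): stack=[empty] mem=[0,3,0,-11]
After op 7 (push 4): stack=[4] mem=[0,3,0,-11]
After op 8 (push 15): stack=[4,15] mem=[0,3,0,-11]
After op 9 (STO M2): stack=[4] mem=[0,3,15,-11]
After op 10 (push 9): stack=[4,9] mem=[0,3,15,-11]

[4, 9]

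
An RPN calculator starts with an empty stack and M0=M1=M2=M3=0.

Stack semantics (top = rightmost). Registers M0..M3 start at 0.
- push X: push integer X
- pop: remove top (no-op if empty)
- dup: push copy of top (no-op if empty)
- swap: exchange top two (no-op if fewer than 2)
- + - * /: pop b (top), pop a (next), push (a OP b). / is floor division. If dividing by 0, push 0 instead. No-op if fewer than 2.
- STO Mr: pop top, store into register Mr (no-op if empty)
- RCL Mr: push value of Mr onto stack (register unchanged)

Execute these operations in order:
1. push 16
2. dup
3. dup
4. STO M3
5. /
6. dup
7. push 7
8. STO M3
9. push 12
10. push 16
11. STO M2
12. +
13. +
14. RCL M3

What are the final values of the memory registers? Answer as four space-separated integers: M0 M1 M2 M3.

After op 1 (push 16): stack=[16] mem=[0,0,0,0]
After op 2 (dup): stack=[16,16] mem=[0,0,0,0]
After op 3 (dup): stack=[16,16,16] mem=[0,0,0,0]
After op 4 (STO M3): stack=[16,16] mem=[0,0,0,16]
After op 5 (/): stack=[1] mem=[0,0,0,16]
After op 6 (dup): stack=[1,1] mem=[0,0,0,16]
After op 7 (push 7): stack=[1,1,7] mem=[0,0,0,16]
After op 8 (STO M3): stack=[1,1] mem=[0,0,0,7]
After op 9 (push 12): stack=[1,1,12] mem=[0,0,0,7]
After op 10 (push 16): stack=[1,1,12,16] mem=[0,0,0,7]
After op 11 (STO M2): stack=[1,1,12] mem=[0,0,16,7]
After op 12 (+): stack=[1,13] mem=[0,0,16,7]
After op 13 (+): stack=[14] mem=[0,0,16,7]
After op 14 (RCL M3): stack=[14,7] mem=[0,0,16,7]

Answer: 0 0 16 7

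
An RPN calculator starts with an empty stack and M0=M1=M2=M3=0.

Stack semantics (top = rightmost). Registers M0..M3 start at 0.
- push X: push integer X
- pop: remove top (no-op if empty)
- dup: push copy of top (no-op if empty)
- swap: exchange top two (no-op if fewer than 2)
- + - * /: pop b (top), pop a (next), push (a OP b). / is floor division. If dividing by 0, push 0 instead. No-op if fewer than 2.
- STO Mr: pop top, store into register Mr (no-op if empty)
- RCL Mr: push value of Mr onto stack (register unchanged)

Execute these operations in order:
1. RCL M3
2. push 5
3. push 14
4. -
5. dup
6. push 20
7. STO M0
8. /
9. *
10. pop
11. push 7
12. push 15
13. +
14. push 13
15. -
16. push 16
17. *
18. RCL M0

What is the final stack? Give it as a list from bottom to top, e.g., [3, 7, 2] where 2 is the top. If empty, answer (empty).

Answer: [144, 20]

Derivation:
After op 1 (RCL M3): stack=[0] mem=[0,0,0,0]
After op 2 (push 5): stack=[0,5] mem=[0,0,0,0]
After op 3 (push 14): stack=[0,5,14] mem=[0,0,0,0]
After op 4 (-): stack=[0,-9] mem=[0,0,0,0]
After op 5 (dup): stack=[0,-9,-9] mem=[0,0,0,0]
After op 6 (push 20): stack=[0,-9,-9,20] mem=[0,0,0,0]
After op 7 (STO M0): stack=[0,-9,-9] mem=[20,0,0,0]
After op 8 (/): stack=[0,1] mem=[20,0,0,0]
After op 9 (*): stack=[0] mem=[20,0,0,0]
After op 10 (pop): stack=[empty] mem=[20,0,0,0]
After op 11 (push 7): stack=[7] mem=[20,0,0,0]
After op 12 (push 15): stack=[7,15] mem=[20,0,0,0]
After op 13 (+): stack=[22] mem=[20,0,0,0]
After op 14 (push 13): stack=[22,13] mem=[20,0,0,0]
After op 15 (-): stack=[9] mem=[20,0,0,0]
After op 16 (push 16): stack=[9,16] mem=[20,0,0,0]
After op 17 (*): stack=[144] mem=[20,0,0,0]
After op 18 (RCL M0): stack=[144,20] mem=[20,0,0,0]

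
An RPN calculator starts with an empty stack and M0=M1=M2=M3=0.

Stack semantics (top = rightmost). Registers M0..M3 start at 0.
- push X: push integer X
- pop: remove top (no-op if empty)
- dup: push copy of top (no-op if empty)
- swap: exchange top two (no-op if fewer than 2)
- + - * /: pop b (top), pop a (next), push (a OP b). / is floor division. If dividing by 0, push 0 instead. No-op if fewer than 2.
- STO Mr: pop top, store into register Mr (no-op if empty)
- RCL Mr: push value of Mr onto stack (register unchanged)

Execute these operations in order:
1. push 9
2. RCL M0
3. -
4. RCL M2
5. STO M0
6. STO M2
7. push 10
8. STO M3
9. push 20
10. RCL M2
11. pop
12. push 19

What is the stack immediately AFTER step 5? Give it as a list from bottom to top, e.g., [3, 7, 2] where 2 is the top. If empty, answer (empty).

After op 1 (push 9): stack=[9] mem=[0,0,0,0]
After op 2 (RCL M0): stack=[9,0] mem=[0,0,0,0]
After op 3 (-): stack=[9] mem=[0,0,0,0]
After op 4 (RCL M2): stack=[9,0] mem=[0,0,0,0]
After op 5 (STO M0): stack=[9] mem=[0,0,0,0]

[9]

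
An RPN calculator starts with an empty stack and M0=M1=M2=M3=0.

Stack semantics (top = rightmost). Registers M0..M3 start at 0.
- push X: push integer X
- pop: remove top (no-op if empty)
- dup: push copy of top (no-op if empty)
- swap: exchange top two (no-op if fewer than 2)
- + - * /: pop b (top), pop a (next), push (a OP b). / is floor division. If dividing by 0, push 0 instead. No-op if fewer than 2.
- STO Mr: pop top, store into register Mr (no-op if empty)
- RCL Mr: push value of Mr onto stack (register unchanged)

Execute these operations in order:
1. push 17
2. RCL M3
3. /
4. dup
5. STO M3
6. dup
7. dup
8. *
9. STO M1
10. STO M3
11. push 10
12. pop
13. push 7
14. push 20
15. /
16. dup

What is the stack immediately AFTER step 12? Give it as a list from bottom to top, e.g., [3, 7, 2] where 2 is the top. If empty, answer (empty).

After op 1 (push 17): stack=[17] mem=[0,0,0,0]
After op 2 (RCL M3): stack=[17,0] mem=[0,0,0,0]
After op 3 (/): stack=[0] mem=[0,0,0,0]
After op 4 (dup): stack=[0,0] mem=[0,0,0,0]
After op 5 (STO M3): stack=[0] mem=[0,0,0,0]
After op 6 (dup): stack=[0,0] mem=[0,0,0,0]
After op 7 (dup): stack=[0,0,0] mem=[0,0,0,0]
After op 8 (*): stack=[0,0] mem=[0,0,0,0]
After op 9 (STO M1): stack=[0] mem=[0,0,0,0]
After op 10 (STO M3): stack=[empty] mem=[0,0,0,0]
After op 11 (push 10): stack=[10] mem=[0,0,0,0]
After op 12 (pop): stack=[empty] mem=[0,0,0,0]

(empty)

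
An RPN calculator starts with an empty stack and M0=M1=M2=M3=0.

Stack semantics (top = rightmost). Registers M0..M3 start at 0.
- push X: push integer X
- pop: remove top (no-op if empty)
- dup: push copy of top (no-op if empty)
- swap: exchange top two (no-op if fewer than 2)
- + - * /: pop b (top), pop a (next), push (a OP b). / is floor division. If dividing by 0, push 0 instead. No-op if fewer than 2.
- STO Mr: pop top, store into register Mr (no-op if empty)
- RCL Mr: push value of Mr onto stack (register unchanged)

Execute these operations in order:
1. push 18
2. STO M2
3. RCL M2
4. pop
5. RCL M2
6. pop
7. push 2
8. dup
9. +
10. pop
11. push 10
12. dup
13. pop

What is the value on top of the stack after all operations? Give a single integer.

After op 1 (push 18): stack=[18] mem=[0,0,0,0]
After op 2 (STO M2): stack=[empty] mem=[0,0,18,0]
After op 3 (RCL M2): stack=[18] mem=[0,0,18,0]
After op 4 (pop): stack=[empty] mem=[0,0,18,0]
After op 5 (RCL M2): stack=[18] mem=[0,0,18,0]
After op 6 (pop): stack=[empty] mem=[0,0,18,0]
After op 7 (push 2): stack=[2] mem=[0,0,18,0]
After op 8 (dup): stack=[2,2] mem=[0,0,18,0]
After op 9 (+): stack=[4] mem=[0,0,18,0]
After op 10 (pop): stack=[empty] mem=[0,0,18,0]
After op 11 (push 10): stack=[10] mem=[0,0,18,0]
After op 12 (dup): stack=[10,10] mem=[0,0,18,0]
After op 13 (pop): stack=[10] mem=[0,0,18,0]

Answer: 10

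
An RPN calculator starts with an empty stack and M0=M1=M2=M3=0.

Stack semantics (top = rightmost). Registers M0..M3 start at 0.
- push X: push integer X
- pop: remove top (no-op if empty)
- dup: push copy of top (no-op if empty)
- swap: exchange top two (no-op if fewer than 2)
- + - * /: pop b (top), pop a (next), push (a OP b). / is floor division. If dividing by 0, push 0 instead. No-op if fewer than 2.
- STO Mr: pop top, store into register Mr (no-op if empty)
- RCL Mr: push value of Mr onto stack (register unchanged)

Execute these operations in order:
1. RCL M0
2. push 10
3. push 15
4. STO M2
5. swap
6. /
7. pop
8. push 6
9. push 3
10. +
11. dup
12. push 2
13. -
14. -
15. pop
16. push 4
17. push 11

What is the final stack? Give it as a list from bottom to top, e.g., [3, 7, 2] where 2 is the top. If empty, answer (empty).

After op 1 (RCL M0): stack=[0] mem=[0,0,0,0]
After op 2 (push 10): stack=[0,10] mem=[0,0,0,0]
After op 3 (push 15): stack=[0,10,15] mem=[0,0,0,0]
After op 4 (STO M2): stack=[0,10] mem=[0,0,15,0]
After op 5 (swap): stack=[10,0] mem=[0,0,15,0]
After op 6 (/): stack=[0] mem=[0,0,15,0]
After op 7 (pop): stack=[empty] mem=[0,0,15,0]
After op 8 (push 6): stack=[6] mem=[0,0,15,0]
After op 9 (push 3): stack=[6,3] mem=[0,0,15,0]
After op 10 (+): stack=[9] mem=[0,0,15,0]
After op 11 (dup): stack=[9,9] mem=[0,0,15,0]
After op 12 (push 2): stack=[9,9,2] mem=[0,0,15,0]
After op 13 (-): stack=[9,7] mem=[0,0,15,0]
After op 14 (-): stack=[2] mem=[0,0,15,0]
After op 15 (pop): stack=[empty] mem=[0,0,15,0]
After op 16 (push 4): stack=[4] mem=[0,0,15,0]
After op 17 (push 11): stack=[4,11] mem=[0,0,15,0]

Answer: [4, 11]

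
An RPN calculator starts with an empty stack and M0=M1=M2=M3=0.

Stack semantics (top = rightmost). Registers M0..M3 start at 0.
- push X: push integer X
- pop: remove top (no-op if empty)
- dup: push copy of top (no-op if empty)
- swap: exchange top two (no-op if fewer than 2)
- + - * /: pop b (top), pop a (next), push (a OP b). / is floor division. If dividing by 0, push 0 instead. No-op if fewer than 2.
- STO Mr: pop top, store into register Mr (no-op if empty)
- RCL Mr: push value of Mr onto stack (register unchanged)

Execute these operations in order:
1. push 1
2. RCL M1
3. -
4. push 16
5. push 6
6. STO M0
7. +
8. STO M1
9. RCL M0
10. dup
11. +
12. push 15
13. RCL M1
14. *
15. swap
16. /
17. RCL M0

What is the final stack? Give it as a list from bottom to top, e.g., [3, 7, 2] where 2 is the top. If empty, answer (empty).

After op 1 (push 1): stack=[1] mem=[0,0,0,0]
After op 2 (RCL M1): stack=[1,0] mem=[0,0,0,0]
After op 3 (-): stack=[1] mem=[0,0,0,0]
After op 4 (push 16): stack=[1,16] mem=[0,0,0,0]
After op 5 (push 6): stack=[1,16,6] mem=[0,0,0,0]
After op 6 (STO M0): stack=[1,16] mem=[6,0,0,0]
After op 7 (+): stack=[17] mem=[6,0,0,0]
After op 8 (STO M1): stack=[empty] mem=[6,17,0,0]
After op 9 (RCL M0): stack=[6] mem=[6,17,0,0]
After op 10 (dup): stack=[6,6] mem=[6,17,0,0]
After op 11 (+): stack=[12] mem=[6,17,0,0]
After op 12 (push 15): stack=[12,15] mem=[6,17,0,0]
After op 13 (RCL M1): stack=[12,15,17] mem=[6,17,0,0]
After op 14 (*): stack=[12,255] mem=[6,17,0,0]
After op 15 (swap): stack=[255,12] mem=[6,17,0,0]
After op 16 (/): stack=[21] mem=[6,17,0,0]
After op 17 (RCL M0): stack=[21,6] mem=[6,17,0,0]

Answer: [21, 6]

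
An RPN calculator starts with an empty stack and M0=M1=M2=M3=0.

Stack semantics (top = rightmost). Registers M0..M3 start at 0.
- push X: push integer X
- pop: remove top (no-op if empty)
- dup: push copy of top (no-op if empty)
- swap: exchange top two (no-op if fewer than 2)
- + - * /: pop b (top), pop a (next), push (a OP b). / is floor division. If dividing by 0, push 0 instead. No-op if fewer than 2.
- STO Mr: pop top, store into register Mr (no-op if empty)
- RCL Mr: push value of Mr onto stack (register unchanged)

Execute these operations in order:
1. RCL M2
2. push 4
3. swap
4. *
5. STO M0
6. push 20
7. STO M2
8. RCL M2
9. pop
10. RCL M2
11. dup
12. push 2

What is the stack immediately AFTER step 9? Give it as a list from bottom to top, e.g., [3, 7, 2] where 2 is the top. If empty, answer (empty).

After op 1 (RCL M2): stack=[0] mem=[0,0,0,0]
After op 2 (push 4): stack=[0,4] mem=[0,0,0,0]
After op 3 (swap): stack=[4,0] mem=[0,0,0,0]
After op 4 (*): stack=[0] mem=[0,0,0,0]
After op 5 (STO M0): stack=[empty] mem=[0,0,0,0]
After op 6 (push 20): stack=[20] mem=[0,0,0,0]
After op 7 (STO M2): stack=[empty] mem=[0,0,20,0]
After op 8 (RCL M2): stack=[20] mem=[0,0,20,0]
After op 9 (pop): stack=[empty] mem=[0,0,20,0]

(empty)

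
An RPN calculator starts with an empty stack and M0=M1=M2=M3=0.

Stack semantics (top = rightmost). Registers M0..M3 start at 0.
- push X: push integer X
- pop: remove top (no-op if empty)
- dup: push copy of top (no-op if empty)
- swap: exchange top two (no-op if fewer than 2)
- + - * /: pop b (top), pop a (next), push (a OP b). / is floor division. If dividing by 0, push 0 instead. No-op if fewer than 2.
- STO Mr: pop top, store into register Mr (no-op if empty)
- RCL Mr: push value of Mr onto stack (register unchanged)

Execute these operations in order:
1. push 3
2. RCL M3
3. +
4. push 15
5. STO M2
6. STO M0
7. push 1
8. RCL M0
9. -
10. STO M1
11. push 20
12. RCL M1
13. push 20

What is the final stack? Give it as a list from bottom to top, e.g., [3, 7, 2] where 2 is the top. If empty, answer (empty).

Answer: [20, -2, 20]

Derivation:
After op 1 (push 3): stack=[3] mem=[0,0,0,0]
After op 2 (RCL M3): stack=[3,0] mem=[0,0,0,0]
After op 3 (+): stack=[3] mem=[0,0,0,0]
After op 4 (push 15): stack=[3,15] mem=[0,0,0,0]
After op 5 (STO M2): stack=[3] mem=[0,0,15,0]
After op 6 (STO M0): stack=[empty] mem=[3,0,15,0]
After op 7 (push 1): stack=[1] mem=[3,0,15,0]
After op 8 (RCL M0): stack=[1,3] mem=[3,0,15,0]
After op 9 (-): stack=[-2] mem=[3,0,15,0]
After op 10 (STO M1): stack=[empty] mem=[3,-2,15,0]
After op 11 (push 20): stack=[20] mem=[3,-2,15,0]
After op 12 (RCL M1): stack=[20,-2] mem=[3,-2,15,0]
After op 13 (push 20): stack=[20,-2,20] mem=[3,-2,15,0]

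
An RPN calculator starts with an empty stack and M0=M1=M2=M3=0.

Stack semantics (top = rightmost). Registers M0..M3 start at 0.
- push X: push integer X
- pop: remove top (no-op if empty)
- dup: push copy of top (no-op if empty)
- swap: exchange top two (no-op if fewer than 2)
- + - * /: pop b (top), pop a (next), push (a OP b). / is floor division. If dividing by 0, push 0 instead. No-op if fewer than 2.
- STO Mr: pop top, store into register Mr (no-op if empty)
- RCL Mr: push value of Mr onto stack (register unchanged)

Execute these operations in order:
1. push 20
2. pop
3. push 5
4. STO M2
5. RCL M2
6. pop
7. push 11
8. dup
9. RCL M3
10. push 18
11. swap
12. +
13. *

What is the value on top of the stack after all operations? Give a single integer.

Answer: 198

Derivation:
After op 1 (push 20): stack=[20] mem=[0,0,0,0]
After op 2 (pop): stack=[empty] mem=[0,0,0,0]
After op 3 (push 5): stack=[5] mem=[0,0,0,0]
After op 4 (STO M2): stack=[empty] mem=[0,0,5,0]
After op 5 (RCL M2): stack=[5] mem=[0,0,5,0]
After op 6 (pop): stack=[empty] mem=[0,0,5,0]
After op 7 (push 11): stack=[11] mem=[0,0,5,0]
After op 8 (dup): stack=[11,11] mem=[0,0,5,0]
After op 9 (RCL M3): stack=[11,11,0] mem=[0,0,5,0]
After op 10 (push 18): stack=[11,11,0,18] mem=[0,0,5,0]
After op 11 (swap): stack=[11,11,18,0] mem=[0,0,5,0]
After op 12 (+): stack=[11,11,18] mem=[0,0,5,0]
After op 13 (*): stack=[11,198] mem=[0,0,5,0]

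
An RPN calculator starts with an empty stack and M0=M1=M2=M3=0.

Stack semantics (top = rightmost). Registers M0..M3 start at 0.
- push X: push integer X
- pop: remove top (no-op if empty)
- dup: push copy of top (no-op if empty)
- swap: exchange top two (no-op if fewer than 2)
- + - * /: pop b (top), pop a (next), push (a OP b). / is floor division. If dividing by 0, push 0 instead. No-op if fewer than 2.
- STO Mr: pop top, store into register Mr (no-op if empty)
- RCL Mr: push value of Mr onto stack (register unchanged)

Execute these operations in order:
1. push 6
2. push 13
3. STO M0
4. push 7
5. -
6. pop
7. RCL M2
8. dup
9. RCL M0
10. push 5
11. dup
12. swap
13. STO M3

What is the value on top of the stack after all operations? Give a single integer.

Answer: 5

Derivation:
After op 1 (push 6): stack=[6] mem=[0,0,0,0]
After op 2 (push 13): stack=[6,13] mem=[0,0,0,0]
After op 3 (STO M0): stack=[6] mem=[13,0,0,0]
After op 4 (push 7): stack=[6,7] mem=[13,0,0,0]
After op 5 (-): stack=[-1] mem=[13,0,0,0]
After op 6 (pop): stack=[empty] mem=[13,0,0,0]
After op 7 (RCL M2): stack=[0] mem=[13,0,0,0]
After op 8 (dup): stack=[0,0] mem=[13,0,0,0]
After op 9 (RCL M0): stack=[0,0,13] mem=[13,0,0,0]
After op 10 (push 5): stack=[0,0,13,5] mem=[13,0,0,0]
After op 11 (dup): stack=[0,0,13,5,5] mem=[13,0,0,0]
After op 12 (swap): stack=[0,0,13,5,5] mem=[13,0,0,0]
After op 13 (STO M3): stack=[0,0,13,5] mem=[13,0,0,5]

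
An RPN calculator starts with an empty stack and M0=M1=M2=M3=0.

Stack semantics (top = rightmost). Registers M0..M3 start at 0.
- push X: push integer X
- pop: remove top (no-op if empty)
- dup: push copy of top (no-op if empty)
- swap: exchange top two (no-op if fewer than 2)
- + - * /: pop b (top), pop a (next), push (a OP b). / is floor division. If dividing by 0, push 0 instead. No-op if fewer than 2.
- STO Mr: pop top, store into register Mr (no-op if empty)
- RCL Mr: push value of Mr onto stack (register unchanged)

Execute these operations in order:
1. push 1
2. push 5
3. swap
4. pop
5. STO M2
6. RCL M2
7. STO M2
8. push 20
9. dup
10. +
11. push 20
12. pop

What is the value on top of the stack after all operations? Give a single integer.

Answer: 40

Derivation:
After op 1 (push 1): stack=[1] mem=[0,0,0,0]
After op 2 (push 5): stack=[1,5] mem=[0,0,0,0]
After op 3 (swap): stack=[5,1] mem=[0,0,0,0]
After op 4 (pop): stack=[5] mem=[0,0,0,0]
After op 5 (STO M2): stack=[empty] mem=[0,0,5,0]
After op 6 (RCL M2): stack=[5] mem=[0,0,5,0]
After op 7 (STO M2): stack=[empty] mem=[0,0,5,0]
After op 8 (push 20): stack=[20] mem=[0,0,5,0]
After op 9 (dup): stack=[20,20] mem=[0,0,5,0]
After op 10 (+): stack=[40] mem=[0,0,5,0]
After op 11 (push 20): stack=[40,20] mem=[0,0,5,0]
After op 12 (pop): stack=[40] mem=[0,0,5,0]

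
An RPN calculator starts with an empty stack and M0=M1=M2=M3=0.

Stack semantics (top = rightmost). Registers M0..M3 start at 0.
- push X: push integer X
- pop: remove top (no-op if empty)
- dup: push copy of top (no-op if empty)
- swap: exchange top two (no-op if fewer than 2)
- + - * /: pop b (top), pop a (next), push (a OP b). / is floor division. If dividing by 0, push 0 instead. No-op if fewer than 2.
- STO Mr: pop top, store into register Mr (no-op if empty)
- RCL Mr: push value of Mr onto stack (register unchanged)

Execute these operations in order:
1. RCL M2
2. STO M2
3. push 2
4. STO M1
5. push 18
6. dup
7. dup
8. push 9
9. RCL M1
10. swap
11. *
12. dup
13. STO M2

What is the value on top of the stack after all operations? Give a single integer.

Answer: 18

Derivation:
After op 1 (RCL M2): stack=[0] mem=[0,0,0,0]
After op 2 (STO M2): stack=[empty] mem=[0,0,0,0]
After op 3 (push 2): stack=[2] mem=[0,0,0,0]
After op 4 (STO M1): stack=[empty] mem=[0,2,0,0]
After op 5 (push 18): stack=[18] mem=[0,2,0,0]
After op 6 (dup): stack=[18,18] mem=[0,2,0,0]
After op 7 (dup): stack=[18,18,18] mem=[0,2,0,0]
After op 8 (push 9): stack=[18,18,18,9] mem=[0,2,0,0]
After op 9 (RCL M1): stack=[18,18,18,9,2] mem=[0,2,0,0]
After op 10 (swap): stack=[18,18,18,2,9] mem=[0,2,0,0]
After op 11 (*): stack=[18,18,18,18] mem=[0,2,0,0]
After op 12 (dup): stack=[18,18,18,18,18] mem=[0,2,0,0]
After op 13 (STO M2): stack=[18,18,18,18] mem=[0,2,18,0]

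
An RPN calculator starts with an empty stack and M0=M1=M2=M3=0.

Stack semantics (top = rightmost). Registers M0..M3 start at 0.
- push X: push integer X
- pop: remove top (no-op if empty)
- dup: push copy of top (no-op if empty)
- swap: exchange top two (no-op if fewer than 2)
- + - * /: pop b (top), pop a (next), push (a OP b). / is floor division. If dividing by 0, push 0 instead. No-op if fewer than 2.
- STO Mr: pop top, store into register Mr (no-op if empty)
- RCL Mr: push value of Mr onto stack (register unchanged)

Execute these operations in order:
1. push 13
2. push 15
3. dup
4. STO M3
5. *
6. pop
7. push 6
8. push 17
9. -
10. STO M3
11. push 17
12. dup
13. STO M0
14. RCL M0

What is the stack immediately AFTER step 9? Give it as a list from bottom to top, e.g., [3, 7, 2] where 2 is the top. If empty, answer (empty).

After op 1 (push 13): stack=[13] mem=[0,0,0,0]
After op 2 (push 15): stack=[13,15] mem=[0,0,0,0]
After op 3 (dup): stack=[13,15,15] mem=[0,0,0,0]
After op 4 (STO M3): stack=[13,15] mem=[0,0,0,15]
After op 5 (*): stack=[195] mem=[0,0,0,15]
After op 6 (pop): stack=[empty] mem=[0,0,0,15]
After op 7 (push 6): stack=[6] mem=[0,0,0,15]
After op 8 (push 17): stack=[6,17] mem=[0,0,0,15]
After op 9 (-): stack=[-11] mem=[0,0,0,15]

[-11]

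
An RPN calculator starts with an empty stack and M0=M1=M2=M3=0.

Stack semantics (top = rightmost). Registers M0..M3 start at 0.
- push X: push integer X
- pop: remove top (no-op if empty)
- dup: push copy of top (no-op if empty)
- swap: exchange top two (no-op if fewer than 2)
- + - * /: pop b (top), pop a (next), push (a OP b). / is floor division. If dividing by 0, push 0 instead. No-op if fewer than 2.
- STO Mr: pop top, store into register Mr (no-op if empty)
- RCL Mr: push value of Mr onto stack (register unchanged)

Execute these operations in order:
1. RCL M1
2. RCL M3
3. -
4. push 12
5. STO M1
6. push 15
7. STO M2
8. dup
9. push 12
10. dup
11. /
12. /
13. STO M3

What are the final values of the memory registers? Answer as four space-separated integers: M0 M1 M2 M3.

Answer: 0 12 15 0

Derivation:
After op 1 (RCL M1): stack=[0] mem=[0,0,0,0]
After op 2 (RCL M3): stack=[0,0] mem=[0,0,0,0]
After op 3 (-): stack=[0] mem=[0,0,0,0]
After op 4 (push 12): stack=[0,12] mem=[0,0,0,0]
After op 5 (STO M1): stack=[0] mem=[0,12,0,0]
After op 6 (push 15): stack=[0,15] mem=[0,12,0,0]
After op 7 (STO M2): stack=[0] mem=[0,12,15,0]
After op 8 (dup): stack=[0,0] mem=[0,12,15,0]
After op 9 (push 12): stack=[0,0,12] mem=[0,12,15,0]
After op 10 (dup): stack=[0,0,12,12] mem=[0,12,15,0]
After op 11 (/): stack=[0,0,1] mem=[0,12,15,0]
After op 12 (/): stack=[0,0] mem=[0,12,15,0]
After op 13 (STO M3): stack=[0] mem=[0,12,15,0]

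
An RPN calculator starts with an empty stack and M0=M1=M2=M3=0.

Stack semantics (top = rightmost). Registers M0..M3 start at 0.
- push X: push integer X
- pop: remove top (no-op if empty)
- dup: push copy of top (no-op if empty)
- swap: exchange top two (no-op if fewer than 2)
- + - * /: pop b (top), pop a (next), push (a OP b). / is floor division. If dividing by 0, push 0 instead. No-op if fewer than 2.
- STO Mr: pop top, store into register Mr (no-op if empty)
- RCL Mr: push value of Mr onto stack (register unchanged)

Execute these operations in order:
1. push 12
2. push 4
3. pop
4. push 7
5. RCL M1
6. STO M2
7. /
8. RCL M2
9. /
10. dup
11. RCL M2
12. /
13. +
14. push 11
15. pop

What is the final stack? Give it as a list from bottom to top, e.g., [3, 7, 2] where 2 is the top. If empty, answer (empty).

After op 1 (push 12): stack=[12] mem=[0,0,0,0]
After op 2 (push 4): stack=[12,4] mem=[0,0,0,0]
After op 3 (pop): stack=[12] mem=[0,0,0,0]
After op 4 (push 7): stack=[12,7] mem=[0,0,0,0]
After op 5 (RCL M1): stack=[12,7,0] mem=[0,0,0,0]
After op 6 (STO M2): stack=[12,7] mem=[0,0,0,0]
After op 7 (/): stack=[1] mem=[0,0,0,0]
After op 8 (RCL M2): stack=[1,0] mem=[0,0,0,0]
After op 9 (/): stack=[0] mem=[0,0,0,0]
After op 10 (dup): stack=[0,0] mem=[0,0,0,0]
After op 11 (RCL M2): stack=[0,0,0] mem=[0,0,0,0]
After op 12 (/): stack=[0,0] mem=[0,0,0,0]
After op 13 (+): stack=[0] mem=[0,0,0,0]
After op 14 (push 11): stack=[0,11] mem=[0,0,0,0]
After op 15 (pop): stack=[0] mem=[0,0,0,0]

Answer: [0]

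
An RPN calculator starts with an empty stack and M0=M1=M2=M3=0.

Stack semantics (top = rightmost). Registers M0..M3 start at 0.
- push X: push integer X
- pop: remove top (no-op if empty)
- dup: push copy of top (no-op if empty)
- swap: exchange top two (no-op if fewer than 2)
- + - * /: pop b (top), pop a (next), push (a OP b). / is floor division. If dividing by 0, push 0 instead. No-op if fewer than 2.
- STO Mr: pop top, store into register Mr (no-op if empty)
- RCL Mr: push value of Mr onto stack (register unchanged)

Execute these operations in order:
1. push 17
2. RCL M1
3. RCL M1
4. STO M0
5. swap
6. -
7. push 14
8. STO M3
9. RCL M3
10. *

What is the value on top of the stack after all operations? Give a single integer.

After op 1 (push 17): stack=[17] mem=[0,0,0,0]
After op 2 (RCL M1): stack=[17,0] mem=[0,0,0,0]
After op 3 (RCL M1): stack=[17,0,0] mem=[0,0,0,0]
After op 4 (STO M0): stack=[17,0] mem=[0,0,0,0]
After op 5 (swap): stack=[0,17] mem=[0,0,0,0]
After op 6 (-): stack=[-17] mem=[0,0,0,0]
After op 7 (push 14): stack=[-17,14] mem=[0,0,0,0]
After op 8 (STO M3): stack=[-17] mem=[0,0,0,14]
After op 9 (RCL M3): stack=[-17,14] mem=[0,0,0,14]
After op 10 (*): stack=[-238] mem=[0,0,0,14]

Answer: -238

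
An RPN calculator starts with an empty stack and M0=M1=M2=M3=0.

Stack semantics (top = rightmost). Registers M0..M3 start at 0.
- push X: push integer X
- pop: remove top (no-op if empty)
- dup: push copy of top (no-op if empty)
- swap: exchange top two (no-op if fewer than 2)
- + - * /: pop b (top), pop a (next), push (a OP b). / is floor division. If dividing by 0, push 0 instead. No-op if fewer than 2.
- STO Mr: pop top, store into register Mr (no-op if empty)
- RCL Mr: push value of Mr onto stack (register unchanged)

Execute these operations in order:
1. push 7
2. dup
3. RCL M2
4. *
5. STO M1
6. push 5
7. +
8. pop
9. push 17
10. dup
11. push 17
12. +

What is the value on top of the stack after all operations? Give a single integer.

After op 1 (push 7): stack=[7] mem=[0,0,0,0]
After op 2 (dup): stack=[7,7] mem=[0,0,0,0]
After op 3 (RCL M2): stack=[7,7,0] mem=[0,0,0,0]
After op 4 (*): stack=[7,0] mem=[0,0,0,0]
After op 5 (STO M1): stack=[7] mem=[0,0,0,0]
After op 6 (push 5): stack=[7,5] mem=[0,0,0,0]
After op 7 (+): stack=[12] mem=[0,0,0,0]
After op 8 (pop): stack=[empty] mem=[0,0,0,0]
After op 9 (push 17): stack=[17] mem=[0,0,0,0]
After op 10 (dup): stack=[17,17] mem=[0,0,0,0]
After op 11 (push 17): stack=[17,17,17] mem=[0,0,0,0]
After op 12 (+): stack=[17,34] mem=[0,0,0,0]

Answer: 34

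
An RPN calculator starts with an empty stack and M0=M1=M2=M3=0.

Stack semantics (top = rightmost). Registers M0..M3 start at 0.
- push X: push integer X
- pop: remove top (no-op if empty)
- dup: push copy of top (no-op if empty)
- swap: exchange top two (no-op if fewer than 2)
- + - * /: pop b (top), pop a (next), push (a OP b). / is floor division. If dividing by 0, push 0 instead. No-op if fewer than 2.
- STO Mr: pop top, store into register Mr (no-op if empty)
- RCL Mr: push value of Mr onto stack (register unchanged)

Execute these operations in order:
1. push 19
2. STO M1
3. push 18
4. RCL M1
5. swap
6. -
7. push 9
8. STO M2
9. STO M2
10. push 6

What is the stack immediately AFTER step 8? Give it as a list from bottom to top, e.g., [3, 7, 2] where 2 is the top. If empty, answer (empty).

After op 1 (push 19): stack=[19] mem=[0,0,0,0]
After op 2 (STO M1): stack=[empty] mem=[0,19,0,0]
After op 3 (push 18): stack=[18] mem=[0,19,0,0]
After op 4 (RCL M1): stack=[18,19] mem=[0,19,0,0]
After op 5 (swap): stack=[19,18] mem=[0,19,0,0]
After op 6 (-): stack=[1] mem=[0,19,0,0]
After op 7 (push 9): stack=[1,9] mem=[0,19,0,0]
After op 8 (STO M2): stack=[1] mem=[0,19,9,0]

[1]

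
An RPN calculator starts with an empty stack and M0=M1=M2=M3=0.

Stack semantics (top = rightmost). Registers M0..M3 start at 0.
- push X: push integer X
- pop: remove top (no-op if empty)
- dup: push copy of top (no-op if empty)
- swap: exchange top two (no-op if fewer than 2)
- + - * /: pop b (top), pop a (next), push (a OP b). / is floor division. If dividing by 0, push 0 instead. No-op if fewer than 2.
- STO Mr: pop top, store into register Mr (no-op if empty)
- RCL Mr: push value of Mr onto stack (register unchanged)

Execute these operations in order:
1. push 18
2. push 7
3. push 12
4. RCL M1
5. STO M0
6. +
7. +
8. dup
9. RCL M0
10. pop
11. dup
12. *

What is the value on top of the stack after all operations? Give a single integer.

Answer: 1369

Derivation:
After op 1 (push 18): stack=[18] mem=[0,0,0,0]
After op 2 (push 7): stack=[18,7] mem=[0,0,0,0]
After op 3 (push 12): stack=[18,7,12] mem=[0,0,0,0]
After op 4 (RCL M1): stack=[18,7,12,0] mem=[0,0,0,0]
After op 5 (STO M0): stack=[18,7,12] mem=[0,0,0,0]
After op 6 (+): stack=[18,19] mem=[0,0,0,0]
After op 7 (+): stack=[37] mem=[0,0,0,0]
After op 8 (dup): stack=[37,37] mem=[0,0,0,0]
After op 9 (RCL M0): stack=[37,37,0] mem=[0,0,0,0]
After op 10 (pop): stack=[37,37] mem=[0,0,0,0]
After op 11 (dup): stack=[37,37,37] mem=[0,0,0,0]
After op 12 (*): stack=[37,1369] mem=[0,0,0,0]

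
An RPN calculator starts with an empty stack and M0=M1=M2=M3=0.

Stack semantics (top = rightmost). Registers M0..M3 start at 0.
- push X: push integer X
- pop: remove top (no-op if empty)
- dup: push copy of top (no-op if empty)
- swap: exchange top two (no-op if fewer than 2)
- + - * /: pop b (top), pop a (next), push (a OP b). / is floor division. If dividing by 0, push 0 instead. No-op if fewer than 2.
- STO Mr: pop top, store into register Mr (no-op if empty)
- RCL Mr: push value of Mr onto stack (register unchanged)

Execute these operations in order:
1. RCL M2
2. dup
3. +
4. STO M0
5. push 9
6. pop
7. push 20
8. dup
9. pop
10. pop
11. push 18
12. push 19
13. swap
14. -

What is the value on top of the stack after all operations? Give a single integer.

After op 1 (RCL M2): stack=[0] mem=[0,0,0,0]
After op 2 (dup): stack=[0,0] mem=[0,0,0,0]
After op 3 (+): stack=[0] mem=[0,0,0,0]
After op 4 (STO M0): stack=[empty] mem=[0,0,0,0]
After op 5 (push 9): stack=[9] mem=[0,0,0,0]
After op 6 (pop): stack=[empty] mem=[0,0,0,0]
After op 7 (push 20): stack=[20] mem=[0,0,0,0]
After op 8 (dup): stack=[20,20] mem=[0,0,0,0]
After op 9 (pop): stack=[20] mem=[0,0,0,0]
After op 10 (pop): stack=[empty] mem=[0,0,0,0]
After op 11 (push 18): stack=[18] mem=[0,0,0,0]
After op 12 (push 19): stack=[18,19] mem=[0,0,0,0]
After op 13 (swap): stack=[19,18] mem=[0,0,0,0]
After op 14 (-): stack=[1] mem=[0,0,0,0]

Answer: 1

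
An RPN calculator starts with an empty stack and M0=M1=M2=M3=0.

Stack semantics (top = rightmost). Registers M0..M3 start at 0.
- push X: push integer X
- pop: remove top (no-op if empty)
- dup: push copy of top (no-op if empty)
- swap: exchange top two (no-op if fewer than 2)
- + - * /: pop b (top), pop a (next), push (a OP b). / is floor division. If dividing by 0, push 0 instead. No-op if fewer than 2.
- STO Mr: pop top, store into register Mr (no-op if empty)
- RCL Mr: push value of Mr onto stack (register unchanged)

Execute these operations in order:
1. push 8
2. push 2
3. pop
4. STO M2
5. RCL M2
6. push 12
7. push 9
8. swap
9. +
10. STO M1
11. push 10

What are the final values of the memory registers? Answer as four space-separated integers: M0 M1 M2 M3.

Answer: 0 21 8 0

Derivation:
After op 1 (push 8): stack=[8] mem=[0,0,0,0]
After op 2 (push 2): stack=[8,2] mem=[0,0,0,0]
After op 3 (pop): stack=[8] mem=[0,0,0,0]
After op 4 (STO M2): stack=[empty] mem=[0,0,8,0]
After op 5 (RCL M2): stack=[8] mem=[0,0,8,0]
After op 6 (push 12): stack=[8,12] mem=[0,0,8,0]
After op 7 (push 9): stack=[8,12,9] mem=[0,0,8,0]
After op 8 (swap): stack=[8,9,12] mem=[0,0,8,0]
After op 9 (+): stack=[8,21] mem=[0,0,8,0]
After op 10 (STO M1): stack=[8] mem=[0,21,8,0]
After op 11 (push 10): stack=[8,10] mem=[0,21,8,0]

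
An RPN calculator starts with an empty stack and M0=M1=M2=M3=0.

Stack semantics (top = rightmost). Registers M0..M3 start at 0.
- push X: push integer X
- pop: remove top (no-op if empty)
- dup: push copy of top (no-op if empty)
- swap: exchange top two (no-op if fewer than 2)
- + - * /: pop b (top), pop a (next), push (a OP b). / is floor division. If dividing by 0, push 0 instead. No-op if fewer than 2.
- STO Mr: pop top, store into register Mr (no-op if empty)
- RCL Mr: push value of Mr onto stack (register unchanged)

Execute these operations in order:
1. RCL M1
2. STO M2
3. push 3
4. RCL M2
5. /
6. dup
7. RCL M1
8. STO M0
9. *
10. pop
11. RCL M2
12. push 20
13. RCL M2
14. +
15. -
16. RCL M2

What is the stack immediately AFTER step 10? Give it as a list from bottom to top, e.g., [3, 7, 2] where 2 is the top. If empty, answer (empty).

After op 1 (RCL M1): stack=[0] mem=[0,0,0,0]
After op 2 (STO M2): stack=[empty] mem=[0,0,0,0]
After op 3 (push 3): stack=[3] mem=[0,0,0,0]
After op 4 (RCL M2): stack=[3,0] mem=[0,0,0,0]
After op 5 (/): stack=[0] mem=[0,0,0,0]
After op 6 (dup): stack=[0,0] mem=[0,0,0,0]
After op 7 (RCL M1): stack=[0,0,0] mem=[0,0,0,0]
After op 8 (STO M0): stack=[0,0] mem=[0,0,0,0]
After op 9 (*): stack=[0] mem=[0,0,0,0]
After op 10 (pop): stack=[empty] mem=[0,0,0,0]

(empty)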